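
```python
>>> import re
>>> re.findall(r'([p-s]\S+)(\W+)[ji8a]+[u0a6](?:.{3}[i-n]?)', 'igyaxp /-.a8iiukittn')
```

[]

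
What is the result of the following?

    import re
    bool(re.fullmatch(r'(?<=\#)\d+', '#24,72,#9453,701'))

False

`re.fullmatch` requires the pattern to consume the entire string.
Here the pattern can't cover the whole string, so the call returns None, and `bool(None)` is False.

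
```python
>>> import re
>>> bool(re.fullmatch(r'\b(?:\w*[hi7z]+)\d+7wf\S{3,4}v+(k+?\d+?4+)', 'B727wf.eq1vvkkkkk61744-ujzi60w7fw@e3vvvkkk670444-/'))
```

`re.fullmatch` requires the pattern to consume the entire string.
Here there's no way to consume every character, so the call returns None, and `bool(None)` is False.

False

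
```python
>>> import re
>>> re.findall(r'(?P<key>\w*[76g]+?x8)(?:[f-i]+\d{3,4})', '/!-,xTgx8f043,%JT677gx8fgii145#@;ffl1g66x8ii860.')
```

One capturing group, so `findall` returns just the captured substring from each match — 3 in all.

['xTgx8', 'JT677gx8', 'ffl1g66x8']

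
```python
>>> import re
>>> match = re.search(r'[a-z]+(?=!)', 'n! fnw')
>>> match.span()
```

(0, 1)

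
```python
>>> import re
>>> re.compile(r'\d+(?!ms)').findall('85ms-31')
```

['8', '31']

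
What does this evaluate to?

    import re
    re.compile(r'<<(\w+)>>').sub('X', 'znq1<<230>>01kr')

'znq1X01kr'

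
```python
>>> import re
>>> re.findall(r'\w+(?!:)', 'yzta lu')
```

['yzta', 'lu']

The negative lookahead/lookbehind blocks any match where the forbidden context is present.
Matches: at [0:4] → 'yzta'; at [5:7] → 'lu'.
Since nothing is captured, `findall` lists the 2 matched substrings directly.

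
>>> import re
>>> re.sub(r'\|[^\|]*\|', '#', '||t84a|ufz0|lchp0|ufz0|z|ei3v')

'#t84a#lchp0#z|ei3v'

Each match is replaced by '#'.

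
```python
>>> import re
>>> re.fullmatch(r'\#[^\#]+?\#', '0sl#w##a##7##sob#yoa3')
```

None

`re.fullmatch` is like wrapping the pattern in `^…$` (in single-line mode).
Here the string isn't matched end-to-end, so the call returns None.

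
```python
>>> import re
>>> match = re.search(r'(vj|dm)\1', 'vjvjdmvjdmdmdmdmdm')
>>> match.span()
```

(0, 4)

The backreference `\1` re-matches whatever the first group consumed, character for character.
`search` walks the string left to right and returns the first match it finds.
The match spans [0:4] → 'vjvj'.
Captured: group 1 = 'vj'.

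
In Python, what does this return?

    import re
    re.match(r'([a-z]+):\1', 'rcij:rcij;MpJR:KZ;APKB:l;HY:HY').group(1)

'rcij'

The backreference `\1` re-matches whatever the first group consumed, character for character.
`re.match` only tries the pattern at the start of the string.
The match spans [0:9] → 'rcij:rcij'.
Captured: group 1 = 'rcij'.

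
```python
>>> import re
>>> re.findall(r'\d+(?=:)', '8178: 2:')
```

['8178', '2']

Because the assertion is zero-width, the text it checks is not consumed and won't appear in the result.
With no groups in the pattern, `findall` gives back each whole match — 2 here.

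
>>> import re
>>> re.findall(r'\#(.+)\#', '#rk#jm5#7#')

['rk#jm5#7']

Walking the string: at [0:10] match '#rk#jm5#7#', group 1 = 'rk#jm5#7'.
`findall` collects group 1 from the one match (1 total).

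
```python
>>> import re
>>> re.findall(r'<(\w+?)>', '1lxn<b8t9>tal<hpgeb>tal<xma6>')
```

['b8t9', 'hpgeb', 'xma6']

With a single group, `findall` returns only what that group captured — 3 items.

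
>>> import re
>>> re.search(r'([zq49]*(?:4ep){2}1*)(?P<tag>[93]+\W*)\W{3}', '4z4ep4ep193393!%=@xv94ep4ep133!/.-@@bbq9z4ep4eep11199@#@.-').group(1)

This matches zero or more of one of [zq49], then the literal '4ep' repeated 2 times, then zero or more of a literal '1' (captured); then one or more of one of [93], then zero or more of a non-word character (captured as 'tag'); then exactly 3 of a non-word character.
`search` walks the string left to right and returns the first match it finds.
The match spans [0:18] → '4z4ep4ep193393!%=@'.
Captured: group 1 = '4z4ep4ep1', group 2 = '93393!'.

'4z4ep4ep1'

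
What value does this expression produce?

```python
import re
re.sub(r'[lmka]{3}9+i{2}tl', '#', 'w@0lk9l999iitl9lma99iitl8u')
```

'w@0lk9l999iitl9#8u'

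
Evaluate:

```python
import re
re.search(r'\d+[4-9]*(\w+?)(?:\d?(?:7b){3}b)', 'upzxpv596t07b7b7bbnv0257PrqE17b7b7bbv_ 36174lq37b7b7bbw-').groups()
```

This matches one or more of a digit; then zero or more of a character in [4-9]; then one or more of a word character (lazy) (captured); then optionally a digit, then the literal '7b' repeated 3 times, then the literal 'b' (non-capturing group).
`re.search` tries every starting position until one works.
The match spans [6:18] → '596t07b7b7bb'.
Captured: group 1 = 't'.

('t',)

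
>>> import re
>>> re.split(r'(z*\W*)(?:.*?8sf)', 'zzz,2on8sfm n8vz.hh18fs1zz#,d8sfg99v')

The pattern matches zero or more of a literal 'z', then zero or more of a non-word character (captured); then zero or more of any character (lazy), then the literal '8sf' (non-capturing group).
A `+?`/`*?`/`{m,n}?` starts at its minimum and grows only as far as needed for what follows to match.
Matches to split on: at [0:10] → 'zzz,2on8sf'; at [10:32] → 'm n8vz.hh18fs1zz#,d8sf'.
With a capturing group present, the delimiter's captured portion is kept in the result list.

['', 'zzz,', '', '', 'g99v']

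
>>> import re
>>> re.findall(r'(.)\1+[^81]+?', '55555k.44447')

`\1` has to match the exact text group 1 already captured.
`findall` collects group 1 from each match (2 total).

['5', '4']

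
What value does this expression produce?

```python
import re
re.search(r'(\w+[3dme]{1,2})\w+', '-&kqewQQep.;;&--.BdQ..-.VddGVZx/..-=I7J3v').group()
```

'kqewQQep'

This matches one or more of a word character, then 1 to 2 of one of [3dme] (captured); then one or more of a word character.
The match spans [2:10] → 'kqewQQep'.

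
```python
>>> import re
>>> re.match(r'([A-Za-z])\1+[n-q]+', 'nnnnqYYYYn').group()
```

'nnnnq'

`re.match` only tries the pattern at the start of the string.
The match spans [0:5] → 'nnnnq'.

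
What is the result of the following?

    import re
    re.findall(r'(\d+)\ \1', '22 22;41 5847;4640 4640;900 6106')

['22', '4640']

`\1` has to match the exact text group 1 already captured.
Walking the string: at [0:5] match '22 22', group 1 = '22'; at [14:23] match '4640 4640', group 1 = '4640'.
With a single group, `findall` returns only what that group captured — 2 items.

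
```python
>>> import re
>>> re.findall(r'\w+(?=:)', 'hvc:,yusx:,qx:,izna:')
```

Because the assertion is zero-width, the text it checks is not consumed and won't appear in the result.
Since nothing is captured, `findall` lists the 4 matched substrings directly.

['hvc', 'yusx', 'qx', 'izna']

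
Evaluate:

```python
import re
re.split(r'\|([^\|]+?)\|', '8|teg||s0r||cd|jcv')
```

['8', 'teg', '', 's0r', '', 'cd', 'jcv']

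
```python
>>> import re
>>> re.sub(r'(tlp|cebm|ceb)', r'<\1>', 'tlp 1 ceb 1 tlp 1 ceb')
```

Matches: at [0:3] → 'tlp'; at [6:9] → 'ceb'; at [12:15] → 'tlp'; at [18:21] → 'ceb'.
`\1` in the replacement pulls in group 1's text for each match.

'<tlp> 1 <ceb> 1 <tlp> 1 <ceb>'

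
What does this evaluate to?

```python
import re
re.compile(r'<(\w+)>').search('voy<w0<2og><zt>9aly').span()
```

`search` walks the string left to right and returns the first match it finds.
The match spans [6:11] → '<2og>'.
Captured: group 1 = '2og'.

(6, 11)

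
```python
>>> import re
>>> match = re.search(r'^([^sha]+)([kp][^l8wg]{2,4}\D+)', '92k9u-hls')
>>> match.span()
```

(0, 9)

The match spans [0:9] → '92k9u-hls'.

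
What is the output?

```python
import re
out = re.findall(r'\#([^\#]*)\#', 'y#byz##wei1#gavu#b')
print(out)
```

Walking the string: at [1:6] match '#byz#', group 1 = 'byz'; at [6:12] match '#wei1#', group 1 = 'wei1'.
Because there's exactly one group, `findall` drops the full match and keeps group 1 from each hit.

['byz', 'wei1']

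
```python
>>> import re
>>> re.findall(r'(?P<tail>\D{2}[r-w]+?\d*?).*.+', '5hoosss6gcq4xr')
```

['oos']

Pattern: exactly 2 of a non-digit, then one or more of a character in [r-w] (lazy), then zero or more of a digit (lazy) (captured as 'tail'); then zero or more of any character, then one or more of any character.
A `+?`/`*?`/`{m,n}?` starts at its minimum and grows only as far as needed for what follows to match.
Matches: at [2:14] match 'oosss6gcq4xr', group 1 = 'oos'.
`findall` collects group 1 from the one match (1 total).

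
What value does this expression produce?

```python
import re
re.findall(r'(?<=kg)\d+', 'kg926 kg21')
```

['926', '21']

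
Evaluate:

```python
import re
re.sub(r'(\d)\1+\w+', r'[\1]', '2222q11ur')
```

'[2]'

After group 1 captures some text, `\1` only succeeds where that same text appears again.
The replacement refers to a captured group, so each match is rewritten using its own captured text.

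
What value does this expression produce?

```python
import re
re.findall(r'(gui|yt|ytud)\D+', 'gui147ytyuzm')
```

['yt']

Walking the string: at [6:12] match 'ytyuzm', group 1 = 'yt'.
`findall` collects group 1 from the one match (1 total).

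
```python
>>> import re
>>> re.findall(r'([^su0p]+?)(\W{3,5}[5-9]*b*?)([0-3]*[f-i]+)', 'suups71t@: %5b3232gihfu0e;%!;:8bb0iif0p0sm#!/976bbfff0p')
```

Pattern: one or more of any character except [su0p] (lazy) (captured); then 3 to 5 of a non-word character, then zero or more of a character in [5-9], then zero or more of the literal 'b' (lazy) (captured); then zero or more of a character in [0-3], then one or more of a character in [f-i] (captured).
Walking the string: at [5:22] match '71t@: %5b3232gihf', groups = ('71t', '@: %5b', '3232gihf'); at [24:37] match 'e;%!;:8bb0iif', groups = ('e', ';%!;:8bb', '0iif'); at [41:53] match 'm#!/976bbfff', groups = ('m', '#!/976bb', 'fff').
`findall` packs the 3 group values into a tuple for every match.

[('71t', '@: %5b', '3232gihf'), ('e', ';%!;:8bb', '0iif'), ('m', '#!/976bb', 'fff')]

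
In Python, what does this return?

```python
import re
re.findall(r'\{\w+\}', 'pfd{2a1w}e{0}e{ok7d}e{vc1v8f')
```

Matches: at [3:9] → '{2a1w}'; at [10:13] → '{0}'; at [14:20] → '{ok7d}'.
With no groups in the pattern, `findall` gives back each whole match — 3 here.

['{2a1w}', '{0}', '{ok7d}']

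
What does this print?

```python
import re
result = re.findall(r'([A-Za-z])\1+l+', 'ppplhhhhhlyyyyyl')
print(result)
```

['p', 'h', 'y']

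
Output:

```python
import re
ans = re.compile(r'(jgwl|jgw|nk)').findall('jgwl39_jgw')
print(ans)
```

['jgwl', 'jgw']

Alternation tries branches left to right and keeps the first one that lets the overall match succeed at that position.
Matches: at [0:4] match 'jgwl', group 1 = 'jgwl'; at [7:10] match 'jgw', group 1 = 'jgw'.
Because there's exactly one group, `findall` drops the full match and keeps group 1 from each hit.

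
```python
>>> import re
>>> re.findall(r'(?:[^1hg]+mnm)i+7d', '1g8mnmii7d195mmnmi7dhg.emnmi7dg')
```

['8mnmii7d', '95mmnmi7d', '.emnmi7d']

The pattern matches one or more of any character except [1hg], then the literal 'mnm' (non-capturing group); then one or more of a literal 'i', then the literal '7d'.
Walking the string: at [2:10] → '8mnmii7d'; at [11:20] → '95mmnmi7d'; at [22:30] → '.emnmi7d'.
`findall` yields the raw match text (3 of them) because the pattern has no groups.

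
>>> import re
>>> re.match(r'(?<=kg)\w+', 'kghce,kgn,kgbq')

Because the assertion is zero-width, the text it checks is not consumed and won't appear in the result.
`re.match` only tries the pattern at the start of the string.
Here position 0 doesn't satisfy it, so the call returns None.

None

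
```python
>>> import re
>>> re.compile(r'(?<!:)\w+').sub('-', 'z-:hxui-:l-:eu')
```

'--:h--:l-:e-'

A negative assertion filters positions out without eating any characters.
`sub` substitutes '-' at each match site.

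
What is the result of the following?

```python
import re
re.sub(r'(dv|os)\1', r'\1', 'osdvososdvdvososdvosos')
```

A backreference is literal: `\1` must see the identical characters the first group matched.
Matches: at [4:8] → 'osos'; at [8:12] → 'dvdv'; at [12:16] → 'osos'; at [18:22] → 'osos'.
Each match is replaced using the text its own group 1 captured.

'osdvosdvosdvos'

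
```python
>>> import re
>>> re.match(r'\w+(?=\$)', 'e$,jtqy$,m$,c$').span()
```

(0, 1)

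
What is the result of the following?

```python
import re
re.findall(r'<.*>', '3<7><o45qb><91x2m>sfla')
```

With no groups in the pattern, `findall` gives back each whole match — 1 here.

['<7><o45qb><91x2m>']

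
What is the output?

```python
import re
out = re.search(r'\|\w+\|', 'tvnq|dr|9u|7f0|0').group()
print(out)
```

|dr|

`search` walks the string left to right and returns the first match it finds.
The match spans [4:8] → '|dr|'.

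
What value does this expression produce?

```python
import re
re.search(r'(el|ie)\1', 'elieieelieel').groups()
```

('ie',)

`\1` is not a pattern — it's the concrete string captured by group 1, re-applied verbatim.
`re.search` tries every starting position until one works.
The match spans [2:6] → 'ieie'.
Captured: group 1 = 'ie'.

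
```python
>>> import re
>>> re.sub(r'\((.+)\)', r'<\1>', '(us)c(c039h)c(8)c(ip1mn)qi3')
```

'<us)c(c039h)c(8)c(ip1mn>qi3'

Matches: at [0:24] → '(us)c(c039h)c(8)c(ip1mn)'.
The replacement refers to a captured group, so each match is rewritten using its own captured text.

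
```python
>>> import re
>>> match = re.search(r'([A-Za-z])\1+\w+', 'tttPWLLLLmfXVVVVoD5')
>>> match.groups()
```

('t',)

The match spans [0:19] → 'tttPWLLLLmfXVVVVoD5'.
Captured: group 1 = 't'.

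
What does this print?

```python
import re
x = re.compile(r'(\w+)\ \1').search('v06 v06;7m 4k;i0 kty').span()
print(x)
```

`\1` is not a pattern — it's the concrete string captured by group 1, re-applied verbatim.
The match spans [0:7] → 'v06 v06'.

(0, 7)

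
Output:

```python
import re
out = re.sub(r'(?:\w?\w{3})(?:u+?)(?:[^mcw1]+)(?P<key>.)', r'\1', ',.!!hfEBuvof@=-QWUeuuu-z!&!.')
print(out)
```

,.!!.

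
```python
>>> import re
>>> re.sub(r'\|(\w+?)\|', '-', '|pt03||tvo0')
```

'-|tvo0'

`sub` substitutes '-' at each match site.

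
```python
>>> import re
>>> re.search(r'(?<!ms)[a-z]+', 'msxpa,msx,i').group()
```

'msxpa'

The negative lookaround is zero-width — it rules out positions where the adjacent text would match, without consuming anything.
The match spans [0:5] → 'msxpa'.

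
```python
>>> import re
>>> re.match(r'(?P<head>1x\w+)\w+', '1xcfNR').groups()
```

('1xcfN',)

Pattern: the literal '1x', then one or more of a word character (captured as 'head'); then one or more of a word character.
With `match`, the pattern is implicitly anchored at the beginning.
The match spans [0:6] → '1xcfNR'.
Captured: group 1 = '1xcfN'.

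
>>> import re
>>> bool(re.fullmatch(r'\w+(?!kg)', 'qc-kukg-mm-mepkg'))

Because the assertion is negative and zero-width, positions next to the forbidden text are skipped.
`fullmatch` succeeds only if the pattern covers the string from start to end.
Here there's no way to consume every character, so the call returns None, and `bool(None)` is False.

False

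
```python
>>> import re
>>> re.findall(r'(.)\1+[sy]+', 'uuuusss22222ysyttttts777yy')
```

A backreference is literal: `\1` must see the identical characters the first group matched.
`findall` collects group 1 from each match (4 total).

['u', '2', 't', '7']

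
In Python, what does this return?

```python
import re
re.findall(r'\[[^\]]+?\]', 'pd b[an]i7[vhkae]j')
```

Scanning left to right: at [4:8] → '[an]'; at [10:17] → '[vhkae]'.
With no groups in the pattern, `findall` gives back each whole match — 2 here.

['[an]', '[vhkae]']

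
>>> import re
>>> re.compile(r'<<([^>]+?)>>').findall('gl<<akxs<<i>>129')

['akxs<<i']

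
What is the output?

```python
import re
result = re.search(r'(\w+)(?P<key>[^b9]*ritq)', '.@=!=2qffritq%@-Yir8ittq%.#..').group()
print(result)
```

The match spans [5:13] → '2qffritq'.

2qffritq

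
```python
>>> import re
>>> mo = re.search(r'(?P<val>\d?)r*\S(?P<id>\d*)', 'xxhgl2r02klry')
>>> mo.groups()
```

('', '')

The match spans [0:1] → 'x'.
Captured: group 1 = '', group 2 = ''.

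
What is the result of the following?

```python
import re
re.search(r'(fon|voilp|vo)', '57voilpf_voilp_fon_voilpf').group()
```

'voilp'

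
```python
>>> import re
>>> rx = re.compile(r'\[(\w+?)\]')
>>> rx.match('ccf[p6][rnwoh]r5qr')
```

With `match`, the pattern is implicitly anchored at the beginning.
Here the pattern fails at index 0, so the call returns None.

None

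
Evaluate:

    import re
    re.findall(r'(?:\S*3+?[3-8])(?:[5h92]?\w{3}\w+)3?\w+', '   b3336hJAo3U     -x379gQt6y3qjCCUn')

['b3336hJAo3U', '-x379gQt6y3qjCCUn']

The pattern matches zero or more of a non-whitespace character, then one or more of a literal '3' (lazy), then a character in [3-8] (non-capturing group); then optionally one of [5h92], then exactly 3 of a word character, then one or more of a word character (non-capturing group); then optionally the literal '3', then one or more of a word character.
Since nothing is captured, `findall` lists the 2 matched substrings directly.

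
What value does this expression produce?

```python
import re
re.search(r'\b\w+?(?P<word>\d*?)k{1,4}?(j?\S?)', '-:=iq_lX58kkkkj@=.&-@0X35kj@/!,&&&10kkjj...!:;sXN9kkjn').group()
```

Pattern: a word boundary (`\b`, zero-width); then one or more of a word character (lazy); then zero or more of a digit (lazy) (captured as 'word'); then 1 to 4 of a literal 'k' (lazy); then optionally the literal 'j', then optionally a non-whitespace character (captured).
With the lazy modifier that quantifier settles for the fewest repetitions that let the rest of the pattern succeed (the atoms after it are unaffected and can still be greedy).
`re.search` scans for the first position where the pattern succeeds.
The match spans [3:12] → 'iq_lX58kk'.
Captured: group 1 = '58', group 2 = 'k'.

'iq_lX58kk'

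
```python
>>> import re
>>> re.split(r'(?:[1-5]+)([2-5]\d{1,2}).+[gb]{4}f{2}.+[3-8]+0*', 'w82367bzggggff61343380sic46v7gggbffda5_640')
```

['w8', '367', '']

The pattern matches one or more of a character in [1-5] (non-capturing group); then a character in [2-5], then 1 to 2 of a digit (captured); then one or more of any character, then exactly 4 of one of [gb], then exactly 2 of the literal 'f'; then one or more of any character; then one or more of a character in [3-8], then zero or more of a literal '0'.
Because the pattern has a capturing group, `split` also inserts each captured text between the pieces.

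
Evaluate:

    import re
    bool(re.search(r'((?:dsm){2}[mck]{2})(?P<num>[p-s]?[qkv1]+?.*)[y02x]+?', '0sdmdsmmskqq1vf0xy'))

False

This matches the literal 'dsm' repeated 2 times, then exactly 2 of one of [mck] (captured); then optionally a character in [p-s], then one or more of one of [qkv1] (lazy), then zero or more of any character (captured as 'num'); then one or more of one of [y02x] (lazy).
`re.search` tries every starting position until one works.
Here no position works, so the call returns None, and `bool(None)` is False.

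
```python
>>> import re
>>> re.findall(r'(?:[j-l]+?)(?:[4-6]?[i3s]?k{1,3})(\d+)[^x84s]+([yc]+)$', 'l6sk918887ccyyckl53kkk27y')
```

This matches one or more of a character in [j-l] (lazy) (non-capturing group); then optionally a character in [4-6], then optionally one of [i3s], then 1 to 3 of a literal 'k' (non-capturing group); then one or more of a digit (captured); then one or more of any character except [x84s]; then one or more of one of [yc] (captured); then anchored at the end.
Scanning left to right: at [0:25] match 'l6sk918887ccyyckl53kkk27y', groups = ('918887', 'y').
2 groups means the one result is a tuple of 2 captured strings — 1 here.

[('918887', 'y')]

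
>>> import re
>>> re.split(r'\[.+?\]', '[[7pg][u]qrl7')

['', '', 'qrl7']

A `+?`/`*?`/`{m,n}?` starts at its minimum and grows only as far as needed for what follows to match.
Matches to split on: at [0:6] → '[[7pg]'; at [6:9] → '[u]'.
The string is cut at each match, leaving 3 pieces.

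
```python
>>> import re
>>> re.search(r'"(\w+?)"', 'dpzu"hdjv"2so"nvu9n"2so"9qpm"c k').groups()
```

('hdjv',)

The match spans [4:10] → '"hdjv"'.
Captured: group 1 = 'hdjv'.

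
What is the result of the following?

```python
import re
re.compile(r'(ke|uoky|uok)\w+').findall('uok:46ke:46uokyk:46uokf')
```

['uoky', 'uok']

Branches in `(...|...)` are attempted left-to-right; the first branch that allows the whole pattern to succeed is taken.
Scanning left to right: at [11:16] match 'uokyk', group 1 = 'uoky'; at [19:23] match 'uokf', group 1 = 'uok'.
Because there's exactly one group, `findall` drops the full match and keeps group 1 from each hit.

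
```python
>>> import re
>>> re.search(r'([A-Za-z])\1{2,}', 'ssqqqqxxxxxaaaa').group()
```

'qqqq'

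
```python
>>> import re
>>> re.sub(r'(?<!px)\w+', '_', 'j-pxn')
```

'_-_'

Because the assertion is negative and zero-width, positions next to the forbidden text are skipped.
Matches: at [0:1] → 'j'; at [2:5] → 'pxn'.
Every occurrence is swapped for '_'.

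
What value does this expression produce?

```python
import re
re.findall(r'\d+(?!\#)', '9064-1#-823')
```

`(?!…)`/`(?<!…)` only lets a position through if the neighbouring text does NOT match; no characters are consumed.
Scanning left to right: at [0:4] → '9064'; at [8:11] → '823'.
With no groups in the pattern, `findall` gives back each whole match — 2 here.

['9064', '823']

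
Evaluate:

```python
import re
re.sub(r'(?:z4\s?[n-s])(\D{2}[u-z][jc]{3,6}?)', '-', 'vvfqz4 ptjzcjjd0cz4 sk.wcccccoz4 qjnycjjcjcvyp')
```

Lazy quantifiers expand one character at a time until the remainder of the pattern can match.
Each match is replaced by '-'.

'vvfq-d0c-cco-cjcvyp'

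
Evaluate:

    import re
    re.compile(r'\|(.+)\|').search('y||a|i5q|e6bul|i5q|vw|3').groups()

The match spans [1:22] → '||a|i5q|e6bul|i5q|vw|'.
Captured: group 1 = '|a|i5q|e6bul|i5q|vw'.

('|a|i5q|e6bul|i5q|vw',)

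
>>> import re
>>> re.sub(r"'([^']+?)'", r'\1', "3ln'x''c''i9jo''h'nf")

'3lnxci9johnf'

`\1` in the replacement pulls in group 1's text for each match.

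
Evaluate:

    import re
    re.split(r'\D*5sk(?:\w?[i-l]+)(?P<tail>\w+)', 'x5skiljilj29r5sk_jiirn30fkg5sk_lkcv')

['', '29r5sk_jiirn30fkg5sk_lkcv', '']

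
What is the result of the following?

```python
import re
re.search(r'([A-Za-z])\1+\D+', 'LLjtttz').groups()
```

The match spans [0:7] → 'LLjtttz'.
Captured: group 1 = 'L'.

('L',)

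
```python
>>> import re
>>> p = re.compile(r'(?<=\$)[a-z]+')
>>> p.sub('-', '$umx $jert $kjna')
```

'$- $- $-'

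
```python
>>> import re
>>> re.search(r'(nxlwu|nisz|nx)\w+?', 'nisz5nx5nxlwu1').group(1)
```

'nisz'

`re.search` scans for the first position where the pattern succeeds.
The match spans [0:5] → 'nisz5'.
Captured: group 1 = 'nisz'.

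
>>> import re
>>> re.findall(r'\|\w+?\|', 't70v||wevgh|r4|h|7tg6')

['|wevgh|', '|h|']

Matches: at [5:12] → '|wevgh|'; at [14:17] → '|h|'.
Since nothing is captured, `findall` lists the 2 matched substrings directly.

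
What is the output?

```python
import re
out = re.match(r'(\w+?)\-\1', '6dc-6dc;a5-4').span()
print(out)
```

(0, 7)

`re.match` won't scan ahead — the pattern has to work from the very first character.
The match spans [0:7] → '6dc-6dc'.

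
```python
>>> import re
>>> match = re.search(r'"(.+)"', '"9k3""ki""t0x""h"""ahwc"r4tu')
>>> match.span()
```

(0, 24)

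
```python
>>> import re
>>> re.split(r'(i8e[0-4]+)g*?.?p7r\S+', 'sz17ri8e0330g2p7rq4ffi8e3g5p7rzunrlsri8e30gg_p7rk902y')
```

['sz17r', 'i8e0330', '']

This matches the literal 'i8e', then one or more of a character in [0-4] (captured); then zero or more of a literal 'g' (lazy), then optionally any character, then the literal 'p7r'; then one or more of a non-whitespace character.
The group in the pattern means `split` returns the separators' captures alongside the pieces.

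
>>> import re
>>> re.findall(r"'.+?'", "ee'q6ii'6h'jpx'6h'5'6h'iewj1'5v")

No capturing groups, so `findall` returns the 4 full match strings.

["'q6ii'", "'jpx'", "'5'", "'iewj1'"]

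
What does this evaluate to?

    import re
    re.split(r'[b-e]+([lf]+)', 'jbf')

['j', 'f', '']

The group in the pattern means `split` returns the separators' captures alongside the pieces.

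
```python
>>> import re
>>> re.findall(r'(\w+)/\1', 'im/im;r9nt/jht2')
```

`\1` is not a pattern — it's the concrete string captured by group 1, re-applied verbatim.
Scanning left to right: at [0:5] match 'im/im', group 1 = 'im'.
With a single group, `findall` returns only what that group captured — 1 item.

['im']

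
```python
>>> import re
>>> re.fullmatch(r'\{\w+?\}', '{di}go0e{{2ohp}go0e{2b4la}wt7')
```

None

For `fullmatch`, every character of the input must be accounted for by the pattern.
Here there's no way to consume every character, so the call returns None.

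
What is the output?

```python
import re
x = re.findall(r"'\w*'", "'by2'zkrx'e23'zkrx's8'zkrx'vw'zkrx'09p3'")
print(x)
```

["'by2'", "'e23'", "'s8'", "'vw'", "'09p3'"]

Matches: at [0:5] → "'by2'"; at [9:14] → "'e23'"; at [18:22] → "'s8'"; at [26:30] → "'vw'"; at [34:40] → "'09p3'".
`findall` yields the raw match text (5 of them) because the pattern has no groups.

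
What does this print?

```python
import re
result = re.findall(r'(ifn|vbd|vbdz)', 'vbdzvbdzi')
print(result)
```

The regex engine tests alternatives in the order written; an earlier branch that matches wins even if a later one would match more.
Matches: at [0:3] match 'vbd', group 1 = 'vbd'; at [4:7] match 'vbd', group 1 = 'vbd'.
Because there's exactly one group, `findall` drops the full match and keeps group 1 from each hit.

['vbd', 'vbd']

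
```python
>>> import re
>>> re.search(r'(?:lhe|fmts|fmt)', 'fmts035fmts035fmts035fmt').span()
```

(0, 4)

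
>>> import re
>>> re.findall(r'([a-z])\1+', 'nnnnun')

`\1` is not a pattern — it's the concrete string captured by group 1, re-applied verbatim.
Scanning left to right: at [0:4] match 'nnnn', group 1 = 'n'.
With a single group, `findall` returns only what that group captured — 1 item.

['n']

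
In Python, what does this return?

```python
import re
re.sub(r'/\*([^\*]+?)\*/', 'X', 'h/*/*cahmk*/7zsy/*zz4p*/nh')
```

'h/*X7zsyXnh'

Each match is replaced by 'X'.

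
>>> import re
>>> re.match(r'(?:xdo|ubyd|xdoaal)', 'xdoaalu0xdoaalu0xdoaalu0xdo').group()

'xdo'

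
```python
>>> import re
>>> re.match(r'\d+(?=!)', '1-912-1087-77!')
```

None

The positive lookaround only admits positions where the adjacent text matches; those characters stay outside the span.
`match` is anchored at position 0; if the pattern doesn't fit there, it returns None.
Here position 0 doesn't satisfy it, so the call returns None.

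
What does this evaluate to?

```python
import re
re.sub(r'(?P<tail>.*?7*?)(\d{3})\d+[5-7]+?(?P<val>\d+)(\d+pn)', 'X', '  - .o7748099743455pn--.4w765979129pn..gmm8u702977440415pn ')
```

'XXX '

Pattern: zero or more of any character (lazy), then zero or more of a literal '7' (lazy) (captured as 'tail'); then exactly 3 of a digit (captured); then one or more of a digit, then one or more of a character in [5-7] (lazy); then one or more of a digit (captured as 'val'); then one or more of a digit, then the literal 'pn' (captured).
Lazy quantifiers expand one character at a time until the remainder of the pattern can match.
Matches: at [0:21] → '  - .o7748099743455pn'; at [21:37] → '--.4w765979129pn'; at [37:58] → '..gmm8u702977440415pn'.
Every occurrence is swapped for 'X'.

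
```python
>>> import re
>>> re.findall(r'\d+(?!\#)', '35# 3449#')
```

A negative assertion filters positions out without eating any characters.
With no groups in the pattern, `findall` gives back each whole match — 2 here.

['3', '344']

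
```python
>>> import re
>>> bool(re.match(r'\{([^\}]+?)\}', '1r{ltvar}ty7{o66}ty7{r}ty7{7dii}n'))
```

False

`match` is anchored at position 0; if the pattern doesn't fit there, it returns None.
Here the pattern fails at index 0, so the call returns None, and `bool(None)` is False.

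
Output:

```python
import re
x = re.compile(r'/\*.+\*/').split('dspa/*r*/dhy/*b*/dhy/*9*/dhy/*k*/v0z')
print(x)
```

Matches to split on: at [4:33] → '/*r*/dhy/*b*/dhy/*9*/dhy/*k*/'.
`split` removes every match and returns the 2 fragments in between.

['dspa', 'v0z']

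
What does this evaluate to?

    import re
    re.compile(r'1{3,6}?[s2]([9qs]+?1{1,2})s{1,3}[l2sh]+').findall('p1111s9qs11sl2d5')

Pattern: 3 to 6 of the literal '1' (lazy), then one of [s2]; then one or more of one of [9qs] (lazy), then 1 to 2 of the literal '1' (captured); then 1 to 3 of the literal 's', then one or more of one of [l2sh].
Matches: at [1:14] match '1111s9qs11sl2', group 1 = '9qs11'.
With a single group, `findall` returns only what that group captured — 1 item.

['9qs11']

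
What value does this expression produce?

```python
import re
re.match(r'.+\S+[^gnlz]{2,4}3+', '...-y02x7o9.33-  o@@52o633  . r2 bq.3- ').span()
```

(0, 37)

This matches one or more of any character; then one or more of a non-whitespace character, then 2 to 4 of any character except [gnlz], then one or more of a literal '3'.
`re.match` only tries the pattern at the start of the string.
The match spans [0:37] → '...-y02x7o9.33-  o@@52o633  . r2 bq.3'.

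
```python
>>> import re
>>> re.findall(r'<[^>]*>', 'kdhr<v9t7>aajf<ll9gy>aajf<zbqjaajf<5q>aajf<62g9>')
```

['<v9t7>', '<ll9gy>', '<zbqjaajf<5q>', '<62g9>']

Since nothing is captured, `findall` lists the 4 matched substrings directly.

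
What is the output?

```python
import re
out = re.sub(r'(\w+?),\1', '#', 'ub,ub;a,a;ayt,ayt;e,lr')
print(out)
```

A backreference is literal: `\1` must see the identical characters the first group matched.
Every occurrence is swapped for '#'.

#;#;#;e,lr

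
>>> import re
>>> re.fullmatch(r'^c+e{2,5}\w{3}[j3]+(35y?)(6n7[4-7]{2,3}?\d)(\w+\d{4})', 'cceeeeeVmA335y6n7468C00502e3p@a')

None

Pattern: anchored at the start of the string; then one or more of a literal 'c', then 2 to 5 of the literal 'e', then exactly 3 of a word character; then one or more of one of [j3]; then the literal '35', then optionally the literal 'y' (captured); then the literal '6n7', then 2 to 3 of a character in [4-7] (lazy), then a digit (captured); then one or more of a word character, then exactly 4 of a digit (captured).
`re.fullmatch` requires the pattern to consume the entire string.
Here there's no way to consume every character, so the call returns None.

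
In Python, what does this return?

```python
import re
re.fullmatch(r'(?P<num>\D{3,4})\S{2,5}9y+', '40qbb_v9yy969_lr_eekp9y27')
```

None

This matches 3 to 4 of a non-digit (captured as 'num'); then 2 to 5 of a non-whitespace character, then a literal '9', then one or more of the literal 'y'.
`re.fullmatch` is like wrapping the pattern in `^…$` (in single-line mode).
Here the pattern can't cover the whole string, so the call returns None.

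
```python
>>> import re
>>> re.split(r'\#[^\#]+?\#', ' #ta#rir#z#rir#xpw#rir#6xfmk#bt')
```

[' ', 'rir', 'rir', 'rir', 'bt']

Matches to split on: at [1:5] → '#ta#'; at [8:11] → '#z#'; at [14:19] → '#xpw#'; at [22:29] → '#6xfmk#'.
The string is cut at each match, leaving 5 pieces.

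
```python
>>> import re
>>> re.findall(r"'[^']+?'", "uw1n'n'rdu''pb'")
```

Matches: at [4:7] → "'n'"; at [11:15] → "'pb'".
Since nothing is captured, `findall` lists the 2 matched substrings directly.

["'n'", "'pb'"]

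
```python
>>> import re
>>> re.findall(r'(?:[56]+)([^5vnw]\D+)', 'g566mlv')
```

['mlv']

Pattern: one or more of one of [56] (non-capturing group); then any character except [5vnw], then one or more of a non-digit (captured).
Scanning left to right: at [1:7] match '566mlv', group 1 = 'mlv'.
`findall` collects group 1 from the one match (1 total).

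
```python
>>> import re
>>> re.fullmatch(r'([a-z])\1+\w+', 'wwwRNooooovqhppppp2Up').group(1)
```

'w'

The match spans [0:21] → 'wwwRNooooovqhppppp2Up'.
Captured: group 1 = 'w'.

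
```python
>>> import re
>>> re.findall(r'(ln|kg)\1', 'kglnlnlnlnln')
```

A backreference is literal: `\1` must see the identical characters the first group matched.
Walking the string: at [2:6] match 'lnln', group 1 = 'ln'; at [6:10] match 'lnln', group 1 = 'ln'.
One capturing group, so `findall` returns just the captured substring from each match — 2 in all.

['ln', 'ln']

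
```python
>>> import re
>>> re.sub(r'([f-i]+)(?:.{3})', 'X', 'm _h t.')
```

'm _X'

This matches one or more of a character in [f-i] (captured); then exactly 3 of any character (non-capturing group).
Matches: at [3:7] → 'h t.'.
`sub` substitutes 'X' at each match site.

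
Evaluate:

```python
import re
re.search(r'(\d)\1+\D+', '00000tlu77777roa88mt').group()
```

'00000tlu'

`\1` has to match the exact text group 1 already captured.
Unlike `match`, `search` isn't anchored — it looks for the pattern anywhere in the string.
The match spans [0:8] → '00000tlu'.
Captured: group 1 = '0'.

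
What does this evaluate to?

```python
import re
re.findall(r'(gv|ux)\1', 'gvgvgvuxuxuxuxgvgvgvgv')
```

`\1` is not a pattern — it's the concrete string captured by group 1, re-applied verbatim.
`findall` collects group 1 from each match (5 total).

['gv', 'ux', 'ux', 'gv', 'gv']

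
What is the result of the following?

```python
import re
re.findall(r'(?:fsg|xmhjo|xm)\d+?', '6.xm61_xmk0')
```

With no groups in the pattern, `findall` gives back each whole match — 1 here.

['xm6']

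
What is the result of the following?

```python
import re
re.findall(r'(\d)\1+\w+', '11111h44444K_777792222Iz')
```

['1']

The backreference `\1` re-matches whatever the first group consumed, character for character.
With a single group, `findall` returns only what that group captured — 1 item.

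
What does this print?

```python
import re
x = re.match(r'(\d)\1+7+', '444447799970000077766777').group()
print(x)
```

`re.match` only tries the pattern at the start of the string.
The match spans [0:7] → '4444477'.

4444477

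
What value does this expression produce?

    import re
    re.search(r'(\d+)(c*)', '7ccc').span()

Pattern: one or more of a digit (captured); then zero or more of a literal 'c' (captured).
Unlike `match`, `search` isn't anchored — it looks for the pattern anywhere in the string.
The match spans [0:4] → '7ccc'.
Captured: group 1 = '7', group 2 = 'ccc'.

(0, 4)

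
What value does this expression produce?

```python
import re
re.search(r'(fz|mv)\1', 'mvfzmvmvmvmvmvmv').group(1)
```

After group 1 captures some text, `\1` only succeeds where that same text appears again.
`search` walks the string left to right and returns the first match it finds.
The match spans [4:8] → 'mvmv'.
Captured: group 1 = 'mv'.

'mv'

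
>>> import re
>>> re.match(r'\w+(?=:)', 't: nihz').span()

The positive lookaround only admits positions where the adjacent text matches; those characters stay outside the span.
`match` is anchored at position 0; if the pattern doesn't fit there, it returns None.
The match spans [0:1] → 't'.

(0, 1)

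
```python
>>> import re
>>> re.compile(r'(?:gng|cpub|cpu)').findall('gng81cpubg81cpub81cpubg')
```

['gng', 'cpub', 'cpub', 'cpub']

`|` is ordered: at each position the engine commits to the first alternative that works.
Scanning left to right: at [0:3] → 'gng'; at [5:9] → 'cpub'; at [12:16] → 'cpub'; at [18:22] → 'cpub'.
Since nothing is captured, `findall` lists the 4 matched substrings directly.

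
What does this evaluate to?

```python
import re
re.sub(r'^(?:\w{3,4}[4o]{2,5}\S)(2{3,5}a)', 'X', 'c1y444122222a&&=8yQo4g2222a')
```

'X&&=8yQo4g2222a'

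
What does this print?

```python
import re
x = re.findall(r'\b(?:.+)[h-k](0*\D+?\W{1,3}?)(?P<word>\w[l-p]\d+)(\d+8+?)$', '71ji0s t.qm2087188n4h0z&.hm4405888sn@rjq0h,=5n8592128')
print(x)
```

Pattern: a word boundary (`\b`, zero-width); then one or more of any character (non-capturing group); then a character in [h-k]; then zero or more of a literal '0', then one or more of a non-digit (lazy), then 1 to 3 of a non-word character (lazy) (captured); then a word character, then a character in [l-p], then one or more of a digit (captured as 'word'); then one or more of a digit, then one or more of a literal '8' (lazy) (captured); then anchored at the end.
Matches: at [0:53] match '71ji0s t.qm2087188n4h0z&.hm4405888sn@rjq0h,=5n8592128', groups = (',=', '5n85921', '28').
Multiple groups make `findall` return tuples — one 3-tuple for the one match.

[(',=', '5n85921', '28')]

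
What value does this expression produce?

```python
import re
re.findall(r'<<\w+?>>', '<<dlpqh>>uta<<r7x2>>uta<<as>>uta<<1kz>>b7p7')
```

['<<dlpqh>>', '<<r7x2>>', '<<as>>', '<<1kz>>']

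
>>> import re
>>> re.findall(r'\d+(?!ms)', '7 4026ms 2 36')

['7', '402', '2', '36']

Because the assertion is negative and zero-width, positions next to the forbidden text are skipped.
Walking the string: at [0:1] → '7'; at [2:5] → '402'; at [9:10] → '2'; at [11:13] → '36'.
`findall` yields the raw match text (4 of them) because the pattern has no groups.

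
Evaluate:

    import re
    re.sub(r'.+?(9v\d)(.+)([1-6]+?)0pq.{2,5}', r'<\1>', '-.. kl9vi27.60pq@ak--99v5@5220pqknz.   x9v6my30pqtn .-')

'<9v5>'

This matches one or more of any character (lazy); then the literal '9v', then a digit (captured); then one or more of any character (captured); then one or more of a character in [1-6] (lazy) (captured); then the literal '0pq', then 2 to 5 of any character.
Lazy quantifiers expand one character at a time until the remainder of the pattern can match.
Matches: at [0:54] → '-.. kl9vi27.60pq@ak--99v5@5220pqknz.   x9v6my30pqtn .-'.
Each match is replaced using the text its own group 1 captured.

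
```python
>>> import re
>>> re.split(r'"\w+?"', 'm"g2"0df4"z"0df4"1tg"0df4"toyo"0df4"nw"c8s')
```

['m', '0df4', '0df4', '0df4', '0df4', 'c8s']

Splitting on the pattern gives 6 pieces.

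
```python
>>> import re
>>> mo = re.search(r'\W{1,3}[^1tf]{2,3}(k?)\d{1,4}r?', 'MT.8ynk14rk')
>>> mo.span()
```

(2, 10)

The pattern matches 1 to 3 of a non-word character, then 2 to 3 of any character except [1tf]; then optionally a literal 'k' (captured); then 1 to 4 of a digit, then optionally the literal 'r'.
`re.search` tries every starting position until one works.
The match spans [2:10] → '.8ynk14r'.
Captured: group 1 = 'k'.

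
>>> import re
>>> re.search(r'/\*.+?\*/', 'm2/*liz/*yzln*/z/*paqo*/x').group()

Because the quantifier is non-greedy, it stops expanding at the earliest point where the rest of the pattern can succeed.
The match spans [2:15] → '/*liz/*yzln*/'.

'/*liz/*yzln*/'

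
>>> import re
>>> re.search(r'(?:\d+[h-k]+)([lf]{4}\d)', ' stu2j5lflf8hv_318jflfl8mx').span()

(15, 24)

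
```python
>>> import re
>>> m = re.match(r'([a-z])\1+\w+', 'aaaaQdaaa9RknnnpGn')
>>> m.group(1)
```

'a'

`\1` has to match the exact text group 1 already captured.
With `match`, the pattern is implicitly anchored at the beginning.
The match spans [0:18] → 'aaaaQdaaa9RknnnpGn'.
Captured: group 1 = 'a'.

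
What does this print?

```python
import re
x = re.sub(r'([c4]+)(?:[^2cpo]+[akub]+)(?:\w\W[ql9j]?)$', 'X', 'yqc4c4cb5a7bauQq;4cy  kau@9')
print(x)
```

yqc4c4cb5a7bauQq;X

This matches one or more of one of [c4] (captured); then one or more of any character except [2cpo], then one or more of one of [akub] (non-capturing group); then a word character, then a non-word character, then optionally one of [ql9j] (non-capturing group); then anchored at the end.
Matches: at [17:27] → '4cy  kau@9'.
`sub` substitutes 'X' at each match site.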